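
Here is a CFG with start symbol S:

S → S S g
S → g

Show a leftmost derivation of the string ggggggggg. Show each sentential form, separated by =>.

S => SSg   [S → S S g]
SSg => SSgSg   [S → S S g]
SSgSg => SSgSgSg   [S → S S g]
SSgSgSg => SSgSgSgSg   [S → S S g]
SSgSgSgSg => gSgSgSgSg   [S → g]
gSgSgSgSg => gggSgSgSg   [S → g]
gggSgSgSg => gggggSgSg   [S → g]
gggggSgSg => gggggggSg   [S → g]
gggggggSg => ggggggggg   [S → g]

S => SSg => SSgSg => SSgSgSg => SSgSgSgSg => gSgSgSgSg => gggSgSgSg => gggggSgSg => gggggggSg => ggggggggg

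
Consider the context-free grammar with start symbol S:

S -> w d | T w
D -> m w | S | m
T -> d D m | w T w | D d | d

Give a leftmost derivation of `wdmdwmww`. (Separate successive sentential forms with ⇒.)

S ⇒ Tw   [S -> T w]
Tw ⇒ wTww   [T -> w T w]
wTww ⇒ wdDmww   [T -> d D m]
wdDmww ⇒ wdSmww   [D -> S]
wdSmww ⇒ wdTwmww   [S -> T w]
wdTwmww ⇒ wdDdwmww   [T -> D d]
wdDdwmww ⇒ wdmdwmww   [D -> m]

S ⇒ Tw ⇒ wTww ⇒ wdDmww ⇒ wdSmww ⇒ wdTwmww ⇒ wdDdwmww ⇒ wdmdwmww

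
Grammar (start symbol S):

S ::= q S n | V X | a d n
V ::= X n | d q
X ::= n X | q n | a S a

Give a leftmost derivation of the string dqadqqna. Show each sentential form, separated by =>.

S=>VX=>dqX=>dqaSa=>dqaVXa=>dqadqXa=>dqadqqna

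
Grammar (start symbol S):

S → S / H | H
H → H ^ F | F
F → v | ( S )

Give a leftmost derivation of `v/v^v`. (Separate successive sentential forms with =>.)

S => S/H => H/H => F/H => v/H => v/H^F => v/F^F => v/v^F => v/v^v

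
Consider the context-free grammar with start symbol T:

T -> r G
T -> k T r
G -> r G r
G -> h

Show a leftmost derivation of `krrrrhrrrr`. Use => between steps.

T => kTr => krGr => krrGrr => krrrGrrr => krrrrGrrrr => krrrrhrrrr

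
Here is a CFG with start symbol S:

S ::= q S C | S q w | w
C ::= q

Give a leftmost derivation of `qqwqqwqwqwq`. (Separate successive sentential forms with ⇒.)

S ⇒ qSC ⇒ qSqwC ⇒ qSqwqwC ⇒ qSqwqwqwC ⇒ qqSCqwqwqwC ⇒ qqwCqwqwqwC ⇒ qqwqqwqwqwC ⇒ qqwqqwqwqwq

S ⇒ qSC   [S ::= q S C]
qSC ⇒ qSqwC   [S ::= S q w]
qSqwC ⇒ qSqwqwC   [S ::= S q w]
qSqwqwC ⇒ qSqwqwqwC   [S ::= S q w]
qSqwqwqwC ⇒ qqSCqwqwqwC   [S ::= q S C]
qqSCqwqwqwC ⇒ qqwCqwqwqwC   [S ::= w]
qqwCqwqwqwC ⇒ qqwqqwqwqwC   [C ::= q]
qqwqqwqwqwC ⇒ qqwqqwqwqwq   [C ::= q]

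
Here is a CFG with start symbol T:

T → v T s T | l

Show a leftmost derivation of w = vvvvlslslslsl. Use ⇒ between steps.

T ⇒ vTsT ⇒ vvTsTsT ⇒ vvvTsTsTsT ⇒ vvvvTsTsTsTsT ⇒ vvvvlsTsTsTsT ⇒ vvvvlslsTsTsT ⇒ vvvvlslslsTsT ⇒ vvvvlslslslsT ⇒ vvvvlslslslsl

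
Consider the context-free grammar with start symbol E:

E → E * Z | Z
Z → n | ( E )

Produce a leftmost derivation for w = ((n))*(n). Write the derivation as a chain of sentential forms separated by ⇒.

E ⇒ E*Z   [E → E * Z]
E*Z ⇒ Z*Z   [E → Z]
Z*Z ⇒ (E)*Z   [Z → ( E )]
(E)*Z ⇒ (Z)*Z   [E → Z]
(Z)*Z ⇒ ((E))*Z   [Z → ( E )]
((E))*Z ⇒ ((Z))*Z   [E → Z]
((Z))*Z ⇒ ((n))*Z   [Z → n]
((n))*Z ⇒ ((n))*(E)   [Z → ( E )]
((n))*(E) ⇒ ((n))*(Z)   [E → Z]
((n))*(Z) ⇒ ((n))*(n)   [Z → n]

E ⇒ E*Z ⇒ Z*Z ⇒ (E)*Z ⇒ (Z)*Z ⇒ ((E))*Z ⇒ ((Z))*Z ⇒ ((n))*Z ⇒ ((n))*(E) ⇒ ((n))*(Z) ⇒ ((n))*(n)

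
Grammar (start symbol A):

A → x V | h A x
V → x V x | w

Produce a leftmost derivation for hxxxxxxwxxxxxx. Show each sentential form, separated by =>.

A => hAx => hxVx => hxxVxx => hxxxVxxx => hxxxxVxxxx => hxxxxxVxxxxx => hxxxxxxVxxxxxx => hxxxxxxwxxxxxx

A => hAx   [A → h A x]
hAx => hxVx   [A → x V]
hxVx => hxxVxx   [V → x V x]
hxxVxx => hxxxVxxx   [V → x V x]
hxxxVxxx => hxxxxVxxxx   [V → x V x]
hxxxxVxxxx => hxxxxxVxxxxx   [V → x V x]
hxxxxxVxxxxx => hxxxxxxVxxxxxx   [V → x V x]
hxxxxxxVxxxxxx => hxxxxxxwxxxxxx   [V → w]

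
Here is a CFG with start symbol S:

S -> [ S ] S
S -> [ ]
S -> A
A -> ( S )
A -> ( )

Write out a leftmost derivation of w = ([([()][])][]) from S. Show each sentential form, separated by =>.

S => A   [S -> A]
A => (S)   [A -> ( S )]
(S) => ([S]S)   [S -> [ S ] S]
([S]S) => ([A]S)   [S -> A]
([A]S) => ([(S)]S)   [A -> ( S )]
([(S)]S) => ([([S]S)]S)   [S -> [ S ] S]
([([S]S)]S) => ([([A]S)]S)   [S -> A]
([([A]S)]S) => ([([()]S)]S)   [A -> ( )]
([([()]S)]S) => ([([()][])]S)   [S -> [ ]]
([([()][])]S) => ([([()][])][])   [S -> [ ]]

S => A => (S) => ([S]S) => ([A]S) => ([(S)]S) => ([([S]S)]S) => ([([A]S)]S) => ([([()]S)]S) => ([([()][])]S) => ([([()][])][])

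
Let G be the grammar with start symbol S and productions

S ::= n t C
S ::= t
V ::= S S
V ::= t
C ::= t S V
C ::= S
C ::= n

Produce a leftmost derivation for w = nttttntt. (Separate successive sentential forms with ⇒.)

S ⇒ ntC ⇒ nttSV ⇒ ntttV ⇒ ntttSS ⇒ nttttS ⇒ nttttntC ⇒ nttttntS ⇒ nttttntt

S ⇒ ntC   [S ::= n t C]
ntC ⇒ nttSV   [C ::= t S V]
nttSV ⇒ ntttV   [S ::= t]
ntttV ⇒ ntttSS   [V ::= S S]
ntttSS ⇒ nttttS   [S ::= t]
nttttS ⇒ nttttntC   [S ::= n t C]
nttttntC ⇒ nttttntS   [C ::= S]
nttttntS ⇒ nttttntt   [S ::= t]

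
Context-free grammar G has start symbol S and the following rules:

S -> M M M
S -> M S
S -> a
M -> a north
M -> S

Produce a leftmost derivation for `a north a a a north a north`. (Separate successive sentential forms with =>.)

S => M S   [S -> M S]
M S => a north S   [M -> a north]
a north S => a north M M M   [S -> M M M]
a north M M M => a north S M M   [M -> S]
a north S M M => a north M S M M   [S -> M S]
a north M S M M => a north S S M M   [M -> S]
a north S S M M => a north a S M M   [S -> a]
a north a S M M => a north a a M M   [S -> a]
a north a a M M => a north a a a north M   [M -> a north]
a north a a a north M => a north a a a north a north   [M -> a north]

S => M S => a north S => a north M M M => a north S M M => a north M S M M => a north S S M M => a north a S M M => a north a a M M => a north a a a north M => a north a a a north a north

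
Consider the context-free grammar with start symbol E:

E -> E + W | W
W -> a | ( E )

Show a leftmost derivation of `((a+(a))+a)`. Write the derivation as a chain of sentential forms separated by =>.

E => W => (E) => (E+W) => (W+W) => ((E)+W) => ((E+W)+W) => ((W+W)+W) => ((a+W)+W) => ((a+(E))+W) => ((a+(W))+W) => ((a+(a))+W) => ((a+(a))+a)

E => W   [E -> W]
W => (E)   [W -> ( E )]
(E) => (E+W)   [E -> E + W]
(E+W) => (W+W)   [E -> W]
(W+W) => ((E)+W)   [W -> ( E )]
((E)+W) => ((E+W)+W)   [E -> E + W]
((E+W)+W) => ((W+W)+W)   [E -> W]
((W+W)+W) => ((a+W)+W)   [W -> a]
((a+W)+W) => ((a+(E))+W)   [W -> ( E )]
((a+(E))+W) => ((a+(W))+W)   [E -> W]
((a+(W))+W) => ((a+(a))+W)   [W -> a]
((a+(a))+W) => ((a+(a))+a)   [W -> a]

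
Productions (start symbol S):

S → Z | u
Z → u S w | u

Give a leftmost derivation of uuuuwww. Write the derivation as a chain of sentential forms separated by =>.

S=>Z=>uSw=>uZw=>uuSww=>uuZww=>uuuSwww=>uuuuwww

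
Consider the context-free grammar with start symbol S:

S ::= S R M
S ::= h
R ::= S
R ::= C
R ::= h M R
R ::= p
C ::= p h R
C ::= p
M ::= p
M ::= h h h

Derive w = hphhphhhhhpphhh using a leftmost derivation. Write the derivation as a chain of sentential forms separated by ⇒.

S ⇒ SRM ⇒ SRMRM ⇒ hRMRM ⇒ hCMRM ⇒ hphRMRM ⇒ hphhMRMRM ⇒ hphhpRMRM ⇒ hphhphMRMRM ⇒ hphhphhhhRMRM ⇒ hphhphhhhSMRM ⇒ hphhphhhhhMRM ⇒ hphhphhhhhpRM ⇒ hphhphhhhhppM ⇒ hphhphhhhhpphhh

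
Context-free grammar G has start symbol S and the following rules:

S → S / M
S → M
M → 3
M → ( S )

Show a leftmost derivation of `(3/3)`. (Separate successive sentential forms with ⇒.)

S⇒M⇒(S)⇒(S/M)⇒(M/M)⇒(3/M)⇒(3/3)

S ⇒ M   [S → M]
M ⇒ (S)   [M → ( S )]
(S) ⇒ (S/M)   [S → S / M]
(S/M) ⇒ (M/M)   [S → M]
(M/M) ⇒ (3/M)   [M → 3]
(3/M) ⇒ (3/3)   [M → 3]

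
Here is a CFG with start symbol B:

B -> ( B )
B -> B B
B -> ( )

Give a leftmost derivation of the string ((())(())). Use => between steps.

B => (B) => (BB) => ((B)B) => ((())B) => ((())(B)) => ((())(()))

B => (B)   [B -> ( B )]
(B) => (BB)   [B -> B B]
(BB) => ((B)B)   [B -> ( B )]
((B)B) => ((())B)   [B -> ( )]
((())B) => ((())(B))   [B -> ( B )]
((())(B)) => ((())(()))   [B -> ( )]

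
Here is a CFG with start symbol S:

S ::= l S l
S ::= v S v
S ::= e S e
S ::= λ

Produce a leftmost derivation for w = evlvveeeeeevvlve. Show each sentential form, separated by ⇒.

S ⇒ eSe ⇒ evSve ⇒ evlSlve ⇒ evlvSvlve ⇒ evlvvSvvlve ⇒ evlvveSevvlve ⇒ evlvveeSeevvlve ⇒ evlvveeeSeeevvlve ⇒ evlvveeeeeevvlve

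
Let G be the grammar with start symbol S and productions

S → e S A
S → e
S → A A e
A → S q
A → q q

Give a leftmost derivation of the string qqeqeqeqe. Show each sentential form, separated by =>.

S => AAe   [S → A A e]
AAe => SqAe   [A → S q]
SqAe => AAeqAe   [S → A A e]
AAeqAe => qqAeqAe   [A → q q]
qqAeqAe => qqSqeqAe   [A → S q]
qqSqeqAe => qqeqeqAe   [S → e]
qqeqeqAe => qqeqeqSqe   [A → S q]
qqeqeqSqe => qqeqeqeqe   [S → e]

S=>AAe=>SqAe=>AAeqAe=>qqAeqAe=>qqSqeqAe=>qqeqeqAe=>qqeqeqSqe=>qqeqeqeqe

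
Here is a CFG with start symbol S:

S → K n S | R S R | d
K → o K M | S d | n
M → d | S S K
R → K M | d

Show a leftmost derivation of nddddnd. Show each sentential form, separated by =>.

S => KnS   [S → K n S]
KnS => SdnS   [K → S d]
SdnS => RSRdnS   [S → R S R]
RSRdnS => KMSRdnS   [R → K M]
KMSRdnS => nMSRdnS   [K → n]
nMSRdnS => ndSRdnS   [M → d]
ndSRdnS => nddRdnS   [S → d]
nddRdnS => nddddnS   [R → d]
nddddnS => nddddnd   [S → d]

S => KnS => SdnS => RSRdnS => KMSRdnS => nMSRdnS => ndSRdnS => nddRdnS => nddddnS => nddddnd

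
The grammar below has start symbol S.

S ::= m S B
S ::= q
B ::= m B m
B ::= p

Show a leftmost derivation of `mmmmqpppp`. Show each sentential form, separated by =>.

S => mSB   [S ::= m S B]
mSB => mmSBB   [S ::= m S B]
mmSBB => mmmSBBB   [S ::= m S B]
mmmSBBB => mmmmSBBBB   [S ::= m S B]
mmmmSBBBB => mmmmqBBBB   [S ::= q]
mmmmqBBBB => mmmmqpBBB   [B ::= p]
mmmmqpBBB => mmmmqppBB   [B ::= p]
mmmmqppBB => mmmmqpppB   [B ::= p]
mmmmqpppB => mmmmqpppp   [B ::= p]

S=>mSB=>mmSBB=>mmmSBBB=>mmmmSBBBB=>mmmmqBBBB=>mmmmqpBBB=>mmmmqppBB=>mmmmqpppB=>mmmmqpppp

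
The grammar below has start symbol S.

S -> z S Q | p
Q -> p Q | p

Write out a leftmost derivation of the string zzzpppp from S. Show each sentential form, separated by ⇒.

S⇒zSQ⇒zzSQQ⇒zzzSQQQ⇒zzzpQQQ⇒zzzppQQ⇒zzzpppQ⇒zzzpppp

S ⇒ zSQ   [S -> z S Q]
zSQ ⇒ zzSQQ   [S -> z S Q]
zzSQQ ⇒ zzzSQQQ   [S -> z S Q]
zzzSQQQ ⇒ zzzpQQQ   [S -> p]
zzzpQQQ ⇒ zzzppQQ   [Q -> p]
zzzppQQ ⇒ zzzpppQ   [Q -> p]
zzzpppQ ⇒ zzzpppp   [Q -> p]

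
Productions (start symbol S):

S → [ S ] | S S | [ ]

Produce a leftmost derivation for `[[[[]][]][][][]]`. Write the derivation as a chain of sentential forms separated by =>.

S=>[S]=>[SS]=>[SSS]=>[SSSS]=>[[S]SSS]=>[[SS]SSS]=>[[[S]S]SSS]=>[[[[]]S]SSS]=>[[[[]][]]SSS]=>[[[[]][]][]SS]=>[[[[]][]][][]S]=>[[[[]][]][][][]]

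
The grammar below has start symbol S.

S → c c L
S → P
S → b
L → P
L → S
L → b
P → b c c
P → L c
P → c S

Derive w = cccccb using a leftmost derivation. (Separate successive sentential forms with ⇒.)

S ⇒ ccL   [S → c c L]
ccL ⇒ ccP   [L → P]
ccP ⇒ cccS   [P → c S]
cccS ⇒ cccccL   [S → c c L]
cccccL ⇒ cccccb   [L → b]

S ⇒ ccL ⇒ ccP ⇒ cccS ⇒ cccccL ⇒ cccccb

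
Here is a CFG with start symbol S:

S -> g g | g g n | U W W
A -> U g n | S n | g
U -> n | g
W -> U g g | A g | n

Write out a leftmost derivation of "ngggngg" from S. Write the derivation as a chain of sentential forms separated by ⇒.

S ⇒ UWW ⇒ nWW ⇒ nUggW ⇒ ngggW ⇒ ngggUgg ⇒ ngggngg

S ⇒ UWW   [S -> U W W]
UWW ⇒ nWW   [U -> n]
nWW ⇒ nUggW   [W -> U g g]
nUggW ⇒ ngggW   [U -> g]
ngggW ⇒ ngggUgg   [W -> U g g]
ngggUgg ⇒ ngggngg   [U -> n]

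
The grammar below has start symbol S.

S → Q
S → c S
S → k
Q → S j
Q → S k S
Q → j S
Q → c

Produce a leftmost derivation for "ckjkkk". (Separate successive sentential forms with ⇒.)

S ⇒ Q ⇒ SkS ⇒ QkS ⇒ ckS ⇒ ckQ ⇒ ckjS ⇒ ckjQ ⇒ ckjSkS ⇒ ckjkkS ⇒ ckjkkk

S ⇒ Q   [S → Q]
Q ⇒ SkS   [Q → S k S]
SkS ⇒ QkS   [S → Q]
QkS ⇒ ckS   [Q → c]
ckS ⇒ ckQ   [S → Q]
ckQ ⇒ ckjS   [Q → j S]
ckjS ⇒ ckjQ   [S → Q]
ckjQ ⇒ ckjSkS   [Q → S k S]
ckjSkS ⇒ ckjkkS   [S → k]
ckjkkS ⇒ ckjkkk   [S → k]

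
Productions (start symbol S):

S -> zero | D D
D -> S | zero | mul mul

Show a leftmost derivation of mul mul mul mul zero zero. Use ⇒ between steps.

S ⇒ D D   [S -> D D]
D D ⇒ S D   [D -> S]
S D ⇒ D D D   [S -> D D]
D D D ⇒ mul mul D D   [D -> mul mul]
mul mul D D ⇒ mul mul mul mul D   [D -> mul mul]
mul mul mul mul D ⇒ mul mul mul mul S   [D -> S]
mul mul mul mul S ⇒ mul mul mul mul D D   [S -> D D]
mul mul mul mul D D ⇒ mul mul mul mul zero D   [D -> zero]
mul mul mul mul zero D ⇒ mul mul mul mul zero S   [D -> S]
mul mul mul mul zero S ⇒ mul mul mul mul zero zero   [S -> zero]

S ⇒ D D ⇒ S D ⇒ D D D ⇒ mul mul D D ⇒ mul mul mul mul D ⇒ mul mul mul mul S ⇒ mul mul mul mul D D ⇒ mul mul mul mul zero D ⇒ mul mul mul mul zero S ⇒ mul mul mul mul zero zero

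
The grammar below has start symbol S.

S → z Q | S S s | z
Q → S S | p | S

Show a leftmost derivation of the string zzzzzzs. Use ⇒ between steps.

S ⇒ SSs   [S → S S s]
SSs ⇒ zQSs   [S → z Q]
zQSs ⇒ zSSSs   [Q → S S]
zSSSs ⇒ zzQSSs   [S → z Q]
zzQSSs ⇒ zzSSSSs   [Q → S S]
zzSSSSs ⇒ zzzSSSs   [S → z]
zzzSSSs ⇒ zzzzSSs   [S → z]
zzzzSSs ⇒ zzzzzSs   [S → z]
zzzzzSs ⇒ zzzzzzs   [S → z]

S⇒SSs⇒zQSs⇒zSSSs⇒zzQSSs⇒zzSSSSs⇒zzzSSSs⇒zzzzSSs⇒zzzzzSs⇒zzzzzzs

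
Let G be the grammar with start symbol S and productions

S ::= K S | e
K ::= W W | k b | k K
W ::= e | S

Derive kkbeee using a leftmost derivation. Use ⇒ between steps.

S ⇒ KS   [S ::= K S]
KS ⇒ kKS   [K ::= k K]
kKS ⇒ kWWS   [K ::= W W]
kWWS ⇒ kSWS   [W ::= S]
kSWS ⇒ kKSWS   [S ::= K S]
kKSWS ⇒ kkbSWS   [K ::= k b]
kkbSWS ⇒ kkbeWS   [S ::= e]
kkbeWS ⇒ kkbeeS   [W ::= e]
kkbeeS ⇒ kkbeee   [S ::= e]

S ⇒ KS ⇒ kKS ⇒ kWWS ⇒ kSWS ⇒ kKSWS ⇒ kkbSWS ⇒ kkbeWS ⇒ kkbeeS ⇒ kkbeee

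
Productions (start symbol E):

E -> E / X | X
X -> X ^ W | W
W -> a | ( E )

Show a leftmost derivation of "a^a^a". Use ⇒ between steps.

E ⇒ X ⇒ X^W ⇒ X^W^W ⇒ W^W^W ⇒ a^W^W ⇒ a^a^W ⇒ a^a^a

E ⇒ X   [E -> X]
X ⇒ X^W   [X -> X ^ W]
X^W ⇒ X^W^W   [X -> X ^ W]
X^W^W ⇒ W^W^W   [X -> W]
W^W^W ⇒ a^W^W   [W -> a]
a^W^W ⇒ a^a^W   [W -> a]
a^a^W ⇒ a^a^a   [W -> a]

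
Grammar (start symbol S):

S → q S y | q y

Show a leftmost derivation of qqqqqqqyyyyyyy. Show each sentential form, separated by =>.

S => qSy => qqSyy => qqqSyyy => qqqqSyyyy => qqqqqSyyyyy => qqqqqqSyyyyyy => qqqqqqqyyyyyyy

S => qSy   [S → q S y]
qSy => qqSyy   [S → q S y]
qqSyy => qqqSyyy   [S → q S y]
qqqSyyy => qqqqSyyyy   [S → q S y]
qqqqSyyyy => qqqqqSyyyyy   [S → q S y]
qqqqqSyyyyy => qqqqqqSyyyyyy   [S → q S y]
qqqqqqSyyyyyy => qqqqqqqyyyyyyy   [S → q y]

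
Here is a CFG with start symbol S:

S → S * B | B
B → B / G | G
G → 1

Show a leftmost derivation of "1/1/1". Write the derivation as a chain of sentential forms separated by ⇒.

S⇒B⇒B/G⇒B/G/G⇒G/G/G⇒1/G/G⇒1/1/G⇒1/1/1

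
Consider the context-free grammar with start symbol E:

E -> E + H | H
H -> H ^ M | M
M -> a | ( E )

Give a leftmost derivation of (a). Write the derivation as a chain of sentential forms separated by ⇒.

E⇒H⇒M⇒(E)⇒(H)⇒(M)⇒(a)

E ⇒ H   [E -> H]
H ⇒ M   [H -> M]
M ⇒ (E)   [M -> ( E )]
(E) ⇒ (H)   [E -> H]
(H) ⇒ (M)   [H -> M]
(M) ⇒ (a)   [M -> a]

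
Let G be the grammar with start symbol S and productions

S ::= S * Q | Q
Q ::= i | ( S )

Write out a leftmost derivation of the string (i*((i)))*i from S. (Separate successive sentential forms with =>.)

S => S*Q   [S ::= S * Q]
S*Q => Q*Q   [S ::= Q]
Q*Q => (S)*Q   [Q ::= ( S )]
(S)*Q => (S*Q)*Q   [S ::= S * Q]
(S*Q)*Q => (Q*Q)*Q   [S ::= Q]
(Q*Q)*Q => (i*Q)*Q   [Q ::= i]
(i*Q)*Q => (i*(S))*Q   [Q ::= ( S )]
(i*(S))*Q => (i*(Q))*Q   [S ::= Q]
(i*(Q))*Q => (i*((S)))*Q   [Q ::= ( S )]
(i*((S)))*Q => (i*((Q)))*Q   [S ::= Q]
(i*((Q)))*Q => (i*((i)))*Q   [Q ::= i]
(i*((i)))*Q => (i*((i)))*i   [Q ::= i]

S => S*Q => Q*Q => (S)*Q => (S*Q)*Q => (Q*Q)*Q => (i*Q)*Q => (i*(S))*Q => (i*(Q))*Q => (i*((S)))*Q => (i*((Q)))*Q => (i*((i)))*Q => (i*((i)))*i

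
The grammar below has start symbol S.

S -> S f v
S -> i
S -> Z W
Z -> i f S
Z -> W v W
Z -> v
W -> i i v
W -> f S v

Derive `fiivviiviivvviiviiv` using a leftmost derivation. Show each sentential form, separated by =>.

S => ZW => WvWW => fSvvWW => fZWvvWW => fWvWWvvWW => fiivvWWvvWW => fiivviivWvvWW => fiivviiviivvvWW => fiivviiviivvviivW => fiivviiviivvviiviiv

S => ZW   [S -> Z W]
ZW => WvWW   [Z -> W v W]
WvWW => fSvvWW   [W -> f S v]
fSvvWW => fZWvvWW   [S -> Z W]
fZWvvWW => fWvWWvvWW   [Z -> W v W]
fWvWWvvWW => fiivvWWvvWW   [W -> i i v]
fiivvWWvvWW => fiivviivWvvWW   [W -> i i v]
fiivviivWvvWW => fiivviiviivvvWW   [W -> i i v]
fiivviiviivvvWW => fiivviiviivvviivW   [W -> i i v]
fiivviiviivvviivW => fiivviiviivvviiviiv   [W -> i i v]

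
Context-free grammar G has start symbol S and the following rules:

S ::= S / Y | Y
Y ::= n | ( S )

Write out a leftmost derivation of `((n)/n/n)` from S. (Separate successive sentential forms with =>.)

S => Y   [S ::= Y]
Y => (S)   [Y ::= ( S )]
(S) => (S/Y)   [S ::= S / Y]
(S/Y) => (S/Y/Y)   [S ::= S / Y]
(S/Y/Y) => (Y/Y/Y)   [S ::= Y]
(Y/Y/Y) => ((S)/Y/Y)   [Y ::= ( S )]
((S)/Y/Y) => ((Y)/Y/Y)   [S ::= Y]
((Y)/Y/Y) => ((n)/Y/Y)   [Y ::= n]
((n)/Y/Y) => ((n)/n/Y)   [Y ::= n]
((n)/n/Y) => ((n)/n/n)   [Y ::= n]

S=>Y=>(S)=>(S/Y)=>(S/Y/Y)=>(Y/Y/Y)=>((S)/Y/Y)=>((Y)/Y/Y)=>((n)/Y/Y)=>((n)/n/Y)=>((n)/n/n)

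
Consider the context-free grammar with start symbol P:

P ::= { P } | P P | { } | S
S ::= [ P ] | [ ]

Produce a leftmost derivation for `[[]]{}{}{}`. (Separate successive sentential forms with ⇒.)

P⇒PP⇒PPP⇒PPPP⇒SPPP⇒[P]PPP⇒[S]PPP⇒[[]]PPP⇒[[]]{}PP⇒[[]]{}{}P⇒[[]]{}{}{}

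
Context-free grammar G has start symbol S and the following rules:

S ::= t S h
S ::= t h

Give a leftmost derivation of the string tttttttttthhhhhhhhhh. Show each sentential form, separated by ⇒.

S⇒tSh⇒ttShh⇒tttShhh⇒ttttShhhh⇒tttttShhhhh⇒ttttttShhhhhh⇒tttttttShhhhhhh⇒ttttttttShhhhhhhh⇒tttttttttShhhhhhhhh⇒tttttttttthhhhhhhhhh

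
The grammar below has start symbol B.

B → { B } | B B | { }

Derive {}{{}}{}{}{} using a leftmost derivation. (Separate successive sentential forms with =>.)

B => BB   [B → B B]
BB => BBB   [B → B B]
BBB => {}BB   [B → { }]
{}BB => {}BBB   [B → B B]
{}BBB => {}BBBB   [B → B B]
{}BBBB => {}{B}BBB   [B → { B }]
{}{B}BBB => {}{{}}BBB   [B → { }]
{}{{}}BBB => {}{{}}{}BB   [B → { }]
{}{{}}{}BB => {}{{}}{}{}B   [B → { }]
{}{{}}{}{}B => {}{{}}{}{}{}   [B → { }]

B=>BB=>BBB=>{}BB=>{}BBB=>{}BBBB=>{}{B}BBB=>{}{{}}BBB=>{}{{}}{}BB=>{}{{}}{}{}B=>{}{{}}{}{}{}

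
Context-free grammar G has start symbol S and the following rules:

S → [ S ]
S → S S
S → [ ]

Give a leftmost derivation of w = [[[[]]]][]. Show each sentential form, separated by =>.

S => SS   [S → S S]
SS => [S]S   [S → [ S ]]
[S]S => [[S]]S   [S → [ S ]]
[[S]]S => [[[S]]]S   [S → [ S ]]
[[[S]]]S => [[[[]]]]S   [S → [ ]]
[[[[]]]]S => [[[[]]]][]   [S → [ ]]

S => SS => [S]S => [[S]]S => [[[S]]]S => [[[[]]]]S => [[[[]]]][]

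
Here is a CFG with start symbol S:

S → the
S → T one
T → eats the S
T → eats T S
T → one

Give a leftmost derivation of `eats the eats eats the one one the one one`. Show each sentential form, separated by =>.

S => T one => eats the S one => eats the T one one => eats the eats T S one one => eats the eats eats the S S one one => eats the eats eats the T one S one one => eats the eats eats the one one S one one => eats the eats eats the one one the one one

S => T one   [S → T one]
T one => eats the S one   [T → eats the S]
eats the S one => eats the T one one   [S → T one]
eats the T one one => eats the eats T S one one   [T → eats T S]
eats the eats T S one one => eats the eats eats the S S one one   [T → eats the S]
eats the eats eats the S S one one => eats the eats eats the T one S one one   [S → T one]
eats the eats eats the T one S one one => eats the eats eats the one one S one one   [T → one]
eats the eats eats the one one S one one => eats the eats eats the one one the one one   [S → the]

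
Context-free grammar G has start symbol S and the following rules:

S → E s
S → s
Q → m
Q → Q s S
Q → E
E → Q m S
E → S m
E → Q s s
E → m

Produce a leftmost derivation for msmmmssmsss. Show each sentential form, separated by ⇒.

S ⇒ Es ⇒ QmSs ⇒ EmSs ⇒ SmmSs ⇒ EsmmSs ⇒ msmmSs ⇒ msmmEss ⇒ msmmQmSss ⇒ msmmQsSmSss ⇒ msmmmsSmSss ⇒ msmmmssmSss ⇒ msmmmssmsss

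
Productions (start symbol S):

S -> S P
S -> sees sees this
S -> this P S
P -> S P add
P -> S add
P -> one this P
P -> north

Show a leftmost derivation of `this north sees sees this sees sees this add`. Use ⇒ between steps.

S ⇒ this P S ⇒ this north S ⇒ this north S P ⇒ this north sees sees this P ⇒ this north sees sees this S add ⇒ this north sees sees this sees sees this add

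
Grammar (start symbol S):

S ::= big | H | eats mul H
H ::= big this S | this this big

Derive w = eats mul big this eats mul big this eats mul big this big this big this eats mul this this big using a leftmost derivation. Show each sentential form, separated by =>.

S => eats mul H => eats mul big this S => eats mul big this eats mul H => eats mul big this eats mul big this S => eats mul big this eats mul big this eats mul H => eats mul big this eats mul big this eats mul big this S => eats mul big this eats mul big this eats mul big this H => eats mul big this eats mul big this eats mul big this big this S => eats mul big this eats mul big this eats mul big this big this H => eats mul big this eats mul big this eats mul big this big this big this S => eats mul big this eats mul big this eats mul big this big this big this eats mul H => eats mul big this eats mul big this eats mul big this big this big this eats mul this this big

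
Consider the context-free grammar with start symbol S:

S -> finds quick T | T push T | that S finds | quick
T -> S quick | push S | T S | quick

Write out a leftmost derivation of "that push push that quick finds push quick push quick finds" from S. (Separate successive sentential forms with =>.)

S => that S finds   [S -> that S finds]
that S finds => that T push T finds   [S -> T push T]
that T push T finds => that push S push T finds   [T -> push S]
that push S push T finds => that push T push T push T finds   [S -> T push T]
that push T push T push T finds => that push push S push T push T finds   [T -> push S]
that push push S push T push T finds => that push push that S finds push T push T finds   [S -> that S finds]
that push push that S finds push T push T finds => that push push that quick finds push T push T finds   [S -> quick]
that push push that quick finds push T push T finds => that push push that quick finds push quick push T finds   [T -> quick]
that push push that quick finds push quick push T finds => that push push that quick finds push quick push quick finds   [T -> quick]

S => that S finds => that T push T finds => that push S push T finds => that push T push T push T finds => that push push S push T push T finds => that push push that S finds push T push T finds => that push push that quick finds push T push T finds => that push push that quick finds push quick push T finds => that push push that quick finds push quick push quick finds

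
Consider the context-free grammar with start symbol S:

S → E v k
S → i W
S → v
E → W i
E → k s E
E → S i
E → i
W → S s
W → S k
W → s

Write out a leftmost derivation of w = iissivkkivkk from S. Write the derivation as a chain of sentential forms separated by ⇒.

S ⇒ iW   [S → i W]
iW ⇒ iSk   [W → S k]
iSk ⇒ iEvkk   [S → E v k]
iEvkk ⇒ iWivkk   [E → W i]
iWivkk ⇒ iSkivkk   [W → S k]
iSkivkk ⇒ iEvkkivkk   [S → E v k]
iEvkkivkk ⇒ iWivkkivkk   [E → W i]
iWivkkivkk ⇒ iSsivkkivkk   [W → S s]
iSsivkkivkk ⇒ iiWsivkkivkk   [S → i W]
iiWsivkkivkk ⇒ iissivkkivkk   [W → s]

S ⇒ iW ⇒ iSk ⇒ iEvkk ⇒ iWivkk ⇒ iSkivkk ⇒ iEvkkivkk ⇒ iWivkkivkk ⇒ iSsivkkivkk ⇒ iiWsivkkivkk ⇒ iissivkkivkk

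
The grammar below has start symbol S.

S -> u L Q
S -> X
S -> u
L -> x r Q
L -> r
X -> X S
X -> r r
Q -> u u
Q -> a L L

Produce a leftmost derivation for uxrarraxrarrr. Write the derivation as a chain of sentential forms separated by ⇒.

S ⇒ uLQ ⇒ uxrQQ ⇒ uxraLLQ ⇒ uxrarLQ ⇒ uxrarrQ ⇒ uxrarraLL ⇒ uxrarraxrQL ⇒ uxrarraxraLLL ⇒ uxrarraxrarLL ⇒ uxrarraxrarrL ⇒ uxrarraxrarrr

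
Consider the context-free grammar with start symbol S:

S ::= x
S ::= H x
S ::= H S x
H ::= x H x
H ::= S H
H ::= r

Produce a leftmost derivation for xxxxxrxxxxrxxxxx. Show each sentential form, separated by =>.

S=>HSx=>xHxSx=>xxHxxSx=>xxxHxxxSx=>xxxSHxxxSx=>xxxHSxHxxxSx=>xxxxHxSxHxxxSx=>xxxxxHxxSxHxxxSx=>xxxxxrxxSxHxxxSx=>xxxxxrxxxxHxxxSx=>xxxxxrxxxxrxxxSx=>xxxxxrxxxxrxxxxx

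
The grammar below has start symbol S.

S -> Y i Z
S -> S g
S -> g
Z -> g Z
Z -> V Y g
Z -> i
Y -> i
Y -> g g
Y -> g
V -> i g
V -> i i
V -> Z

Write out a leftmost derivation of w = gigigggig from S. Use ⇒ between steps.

S⇒YiZ⇒giZ⇒gigZ⇒gigVYg⇒gigZYg⇒gigVYgYg⇒gigZYgYg⇒gigiYgYg⇒gigigggYg⇒gigigggig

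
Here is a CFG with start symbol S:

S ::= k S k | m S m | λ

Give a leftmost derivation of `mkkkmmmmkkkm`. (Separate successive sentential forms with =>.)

S => mSm => mkSkm => mkkSkkm => mkkkSkkkm => mkkkmSmkkkm => mkkkmmSmmkkkm => mkkkmmmmkkkm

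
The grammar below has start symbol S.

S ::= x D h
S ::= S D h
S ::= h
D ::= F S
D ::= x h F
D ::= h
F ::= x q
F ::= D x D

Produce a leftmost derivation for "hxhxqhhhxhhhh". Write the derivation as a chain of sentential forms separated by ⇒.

S ⇒ SDh   [S ::= S D h]
SDh ⇒ SDhDh   [S ::= S D h]
SDhDh ⇒ hDhDh   [S ::= h]
hDhDh ⇒ hxhFhDh   [D ::= x h F]
hxhFhDh ⇒ hxhDxDhDh   [F ::= D x D]
hxhDxDhDh ⇒ hxhFSxDhDh   [D ::= F S]
hxhFSxDhDh ⇒ hxhxqSxDhDh   [F ::= x q]
hxhxqSxDhDh ⇒ hxhxqSDhxDhDh   [S ::= S D h]
hxhxqSDhxDhDh ⇒ hxhxqhDhxDhDh   [S ::= h]
hxhxqhDhxDhDh ⇒ hxhxqhhhxDhDh   [D ::= h]
hxhxqhhhxDhDh ⇒ hxhxqhhhxhhDh   [D ::= h]
hxhxqhhhxhhDh ⇒ hxhxqhhhxhhhh   [D ::= h]

S ⇒ SDh ⇒ SDhDh ⇒ hDhDh ⇒ hxhFhDh ⇒ hxhDxDhDh ⇒ hxhFSxDhDh ⇒ hxhxqSxDhDh ⇒ hxhxqSDhxDhDh ⇒ hxhxqhDhxDhDh ⇒ hxhxqhhhxDhDh ⇒ hxhxqhhhxhhDh ⇒ hxhxqhhhxhhhh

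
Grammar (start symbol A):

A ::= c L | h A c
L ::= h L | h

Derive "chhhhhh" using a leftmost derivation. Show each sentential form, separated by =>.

A => cL => chL => chhL => chhhL => chhhhL => chhhhhL => chhhhhh

A => cL   [A ::= c L]
cL => chL   [L ::= h L]
chL => chhL   [L ::= h L]
chhL => chhhL   [L ::= h L]
chhhL => chhhhL   [L ::= h L]
chhhhL => chhhhhL   [L ::= h L]
chhhhhL => chhhhhh   [L ::= h]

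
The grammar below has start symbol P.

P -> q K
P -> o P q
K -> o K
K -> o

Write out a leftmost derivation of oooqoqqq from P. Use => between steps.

P => oPq => ooPqq => oooPqqq => oooqKqqq => oooqoqqq

P => oPq   [P -> o P q]
oPq => ooPqq   [P -> o P q]
ooPqq => oooPqqq   [P -> o P q]
oooPqqq => oooqKqqq   [P -> q K]
oooqKqqq => oooqoqqq   [K -> o]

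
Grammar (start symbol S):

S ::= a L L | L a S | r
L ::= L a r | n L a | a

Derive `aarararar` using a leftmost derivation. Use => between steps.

S => LaS   [S ::= L a S]
LaS => LaraS   [L ::= L a r]
LaraS => LararaS   [L ::= L a r]
LararaS => LarararaS   [L ::= L a r]
LarararaS => aarararaS   [L ::= a]
aarararaS => aarararar   [S ::= r]

S => LaS => LaraS => LararaS => LarararaS => aarararaS => aarararar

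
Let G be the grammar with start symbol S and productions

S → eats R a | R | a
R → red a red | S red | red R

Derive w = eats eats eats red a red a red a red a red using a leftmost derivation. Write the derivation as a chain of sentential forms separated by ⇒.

S ⇒ R   [S → R]
R ⇒ S red   [R → S red]
S red ⇒ eats R a red   [S → eats R a]
eats R a red ⇒ eats S red a red   [R → S red]
eats S red a red ⇒ eats eats R a red a red   [S → eats R a]
eats eats R a red a red ⇒ eats eats S red a red a red   [R → S red]
eats eats S red a red a red ⇒ eats eats eats R a red a red a red   [S → eats R a]
eats eats eats R a red a red a red ⇒ eats eats eats red a red a red a red a red   [R → red a red]

S ⇒ R ⇒ S red ⇒ eats R a red ⇒ eats S red a red ⇒ eats eats R a red a red ⇒ eats eats S red a red a red ⇒ eats eats eats R a red a red a red ⇒ eats eats eats red a red a red a red a red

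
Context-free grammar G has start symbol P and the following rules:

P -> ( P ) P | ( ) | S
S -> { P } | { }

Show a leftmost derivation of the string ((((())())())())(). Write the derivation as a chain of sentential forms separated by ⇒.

P ⇒ (P)P ⇒ ((P)P)P ⇒ (((P)P)P)P ⇒ ((((P)P)P)P)P ⇒ ((((())P)P)P)P ⇒ ((((())())P)P)P ⇒ ((((())())())P)P ⇒ ((((())())())())P ⇒ ((((())())())())()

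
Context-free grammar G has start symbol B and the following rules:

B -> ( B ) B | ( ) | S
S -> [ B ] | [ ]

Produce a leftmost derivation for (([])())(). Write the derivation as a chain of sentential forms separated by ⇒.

B ⇒ (B)B   [B -> ( B ) B]
(B)B ⇒ ((B)B)B   [B -> ( B ) B]
((B)B)B ⇒ ((S)B)B   [B -> S]
((S)B)B ⇒ (([])B)B   [S -> [ ]]
(([])B)B ⇒ (([])())B   [B -> ( )]
(([])())B ⇒ (([])())()   [B -> ( )]

B ⇒ (B)B ⇒ ((B)B)B ⇒ ((S)B)B ⇒ (([])B)B ⇒ (([])())B ⇒ (([])())()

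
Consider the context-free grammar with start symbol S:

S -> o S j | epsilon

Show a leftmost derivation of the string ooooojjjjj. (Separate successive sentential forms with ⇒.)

S ⇒ oSj   [S -> o S j]
oSj ⇒ ooSjj   [S -> o S j]
ooSjj ⇒ oooSjjj   [S -> o S j]
oooSjjj ⇒ ooooSjjjj   [S -> o S j]
ooooSjjjj ⇒ oooooSjjjjj   [S -> o S j]
oooooSjjjjj ⇒ ooooojjjjj   [S -> epsilon]

S⇒oSj⇒ooSjj⇒oooSjjj⇒ooooSjjjj⇒oooooSjjjjj⇒ooooojjjjj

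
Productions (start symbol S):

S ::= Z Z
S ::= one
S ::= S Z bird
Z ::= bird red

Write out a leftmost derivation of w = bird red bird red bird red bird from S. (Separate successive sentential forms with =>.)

S => S Z bird => Z Z Z bird => bird red Z Z bird => bird red bird red Z bird => bird red bird red bird red bird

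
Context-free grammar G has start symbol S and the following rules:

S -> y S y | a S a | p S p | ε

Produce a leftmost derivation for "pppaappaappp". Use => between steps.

S => pSp => ppSpp => pppSppp => pppaSappp => pppaaSaappp => pppaapSpaappp => pppaappaappp

S => pSp   [S -> p S p]
pSp => ppSpp   [S -> p S p]
ppSpp => pppSppp   [S -> p S p]
pppSppp => pppaSappp   [S -> a S a]
pppaSappp => pppaaSaappp   [S -> a S a]
pppaaSaappp => pppaapSpaappp   [S -> p S p]
pppaapSpaappp => pppaappaappp   [S -> ε]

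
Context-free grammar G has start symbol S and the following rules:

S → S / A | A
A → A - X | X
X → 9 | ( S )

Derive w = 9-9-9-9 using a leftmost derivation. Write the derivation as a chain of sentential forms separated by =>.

S => A => A-X => A-X-X => A-X-X-X => X-X-X-X => 9-X-X-X => 9-9-X-X => 9-9-9-X => 9-9-9-9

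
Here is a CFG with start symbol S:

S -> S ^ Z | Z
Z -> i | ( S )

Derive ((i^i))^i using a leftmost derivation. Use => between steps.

S=>S^Z=>Z^Z=>(S)^Z=>(Z)^Z=>((S))^Z=>((S^Z))^Z=>((Z^Z))^Z=>((i^Z))^Z=>((i^i))^Z=>((i^i))^i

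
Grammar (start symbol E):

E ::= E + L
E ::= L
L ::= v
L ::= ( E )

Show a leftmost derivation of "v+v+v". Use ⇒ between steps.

E ⇒ E+L   [E ::= E + L]
E+L ⇒ E+L+L   [E ::= E + L]
E+L+L ⇒ L+L+L   [E ::= L]
L+L+L ⇒ v+L+L   [L ::= v]
v+L+L ⇒ v+v+L   [L ::= v]
v+v+L ⇒ v+v+v   [L ::= v]

E ⇒ E+L ⇒ E+L+L ⇒ L+L+L ⇒ v+L+L ⇒ v+v+L ⇒ v+v+v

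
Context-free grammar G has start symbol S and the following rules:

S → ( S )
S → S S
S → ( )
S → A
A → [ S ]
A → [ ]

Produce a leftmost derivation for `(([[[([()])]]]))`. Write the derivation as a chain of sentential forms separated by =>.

S => (S) => ((S)) => ((A)) => (([S])) => (([A])) => (([[S]])) => (([[A]])) => (([[[S]]])) => (([[[(S)]]])) => (([[[(A)]]])) => (([[[([S])]]])) => (([[[([()])]]]))

S => (S)   [S → ( S )]
(S) => ((S))   [S → ( S )]
((S)) => ((A))   [S → A]
((A)) => (([S]))   [A → [ S ]]
(([S])) => (([A]))   [S → A]
(([A])) => (([[S]]))   [A → [ S ]]
(([[S]])) => (([[A]]))   [S → A]
(([[A]])) => (([[[S]]]))   [A → [ S ]]
(([[[S]]])) => (([[[(S)]]]))   [S → ( S )]
(([[[(S)]]])) => (([[[(A)]]]))   [S → A]
(([[[(A)]]])) => (([[[([S])]]]))   [A → [ S ]]
(([[[([S])]]])) => (([[[([()])]]]))   [S → ( )]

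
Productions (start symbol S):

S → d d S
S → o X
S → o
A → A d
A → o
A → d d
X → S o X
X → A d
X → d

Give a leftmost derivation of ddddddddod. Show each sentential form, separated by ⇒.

S ⇒ ddS   [S → d d S]
ddS ⇒ ddddS   [S → d d S]
ddddS ⇒ ddddddS   [S → d d S]
ddddddS ⇒ ddddddddS   [S → d d S]
ddddddddS ⇒ ddddddddoX   [S → o X]
ddddddddoX ⇒ ddddddddod   [X → d]

S ⇒ ddS ⇒ ddddS ⇒ ddddddS ⇒ ddddddddS ⇒ ddddddddoX ⇒ ddddddddod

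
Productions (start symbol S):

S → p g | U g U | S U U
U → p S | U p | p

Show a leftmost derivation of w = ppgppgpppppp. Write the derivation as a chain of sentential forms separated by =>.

S => SUU => UgUUU => UpgUUU => ppgUUU => ppgpSUU => ppgpSUUUU => ppgpSUUUUUU => ppgppgUUUUUU => ppgppgpUUUUU => ppgppgppUUUU => ppgppgpppUUU => ppgppgppppUU => ppgppgpppppU => ppgppgpppppp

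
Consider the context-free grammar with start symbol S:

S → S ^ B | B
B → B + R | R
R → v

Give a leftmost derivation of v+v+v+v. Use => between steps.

S => B => B+R => B+R+R => B+R+R+R => R+R+R+R => v+R+R+R => v+v+R+R => v+v+v+R => v+v+v+v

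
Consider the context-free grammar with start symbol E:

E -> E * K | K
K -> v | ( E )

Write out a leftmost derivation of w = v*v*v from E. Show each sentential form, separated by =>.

E => E*K => E*K*K => K*K*K => v*K*K => v*v*K => v*v*v

E => E*K   [E -> E * K]
E*K => E*K*K   [E -> E * K]
E*K*K => K*K*K   [E -> K]
K*K*K => v*K*K   [K -> v]
v*K*K => v*v*K   [K -> v]
v*v*K => v*v*v   [K -> v]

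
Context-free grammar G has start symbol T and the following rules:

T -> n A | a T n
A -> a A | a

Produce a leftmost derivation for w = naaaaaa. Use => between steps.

T => nA => naA => naaA => naaaA => naaaaA => naaaaaA => naaaaaa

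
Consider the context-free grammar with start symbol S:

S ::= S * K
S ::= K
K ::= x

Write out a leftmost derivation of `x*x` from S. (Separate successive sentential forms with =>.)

S => S*K => K*K => x*K => x*x

S => S*K   [S ::= S * K]
S*K => K*K   [S ::= K]
K*K => x*K   [K ::= x]
x*K => x*x   [K ::= x]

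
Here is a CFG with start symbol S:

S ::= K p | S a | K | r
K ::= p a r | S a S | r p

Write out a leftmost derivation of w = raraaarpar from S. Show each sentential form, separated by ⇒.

S ⇒ K   [S ::= K]
K ⇒ SaS   [K ::= S a S]
SaS ⇒ KpaS   [S ::= K p]
KpaS ⇒ SaSpaS   [K ::= S a S]
SaSpaS ⇒ SaaSpaS   [S ::= S a]
SaaSpaS ⇒ SaaaSpaS   [S ::= S a]
SaaaSpaS ⇒ KaaaSpaS   [S ::= K]
KaaaSpaS ⇒ SaSaaaSpaS   [K ::= S a S]
SaSaaaSpaS ⇒ raSaaaSpaS   [S ::= r]
raSaaaSpaS ⇒ raraaaSpaS   [S ::= r]
raraaaSpaS ⇒ raraaarpaS   [S ::= r]
raraaarpaS ⇒ raraaarpar   [S ::= r]

S ⇒ K ⇒ SaS ⇒ KpaS ⇒ SaSpaS ⇒ SaaSpaS ⇒ SaaaSpaS ⇒ KaaaSpaS ⇒ SaSaaaSpaS ⇒ raSaaaSpaS ⇒ raraaaSpaS ⇒ raraaarpaS ⇒ raraaarpar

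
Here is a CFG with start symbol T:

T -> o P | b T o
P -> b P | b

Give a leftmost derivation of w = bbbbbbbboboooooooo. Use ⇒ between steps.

T ⇒ bTo   [T -> b T o]
bTo ⇒ bbToo   [T -> b T o]
bbToo ⇒ bbbTooo   [T -> b T o]
bbbTooo ⇒ bbbbToooo   [T -> b T o]
bbbbToooo ⇒ bbbbbTooooo   [T -> b T o]
bbbbbTooooo ⇒ bbbbbbToooooo   [T -> b T o]
bbbbbbToooooo ⇒ bbbbbbbTooooooo   [T -> b T o]
bbbbbbbTooooooo ⇒ bbbbbbbbToooooooo   [T -> b T o]
bbbbbbbbToooooooo ⇒ bbbbbbbboPoooooooo   [T -> o P]
bbbbbbbboPoooooooo ⇒ bbbbbbbboboooooooo   [P -> b]

T ⇒ bTo ⇒ bbToo ⇒ bbbTooo ⇒ bbbbToooo ⇒ bbbbbTooooo ⇒ bbbbbbToooooo ⇒ bbbbbbbTooooooo ⇒ bbbbbbbbToooooooo ⇒ bbbbbbbboPoooooooo ⇒ bbbbbbbboboooooooo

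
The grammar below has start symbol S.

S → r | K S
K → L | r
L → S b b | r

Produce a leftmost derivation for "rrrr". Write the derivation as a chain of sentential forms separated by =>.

S => KS => rS => rKS => rrS => rrKS => rrLS => rrrS => rrrr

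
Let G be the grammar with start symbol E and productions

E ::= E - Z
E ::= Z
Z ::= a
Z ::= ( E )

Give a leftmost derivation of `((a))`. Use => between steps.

E=>Z=>(E)=>(Z)=>((E))=>((Z))=>((a))

E => Z   [E ::= Z]
Z => (E)   [Z ::= ( E )]
(E) => (Z)   [E ::= Z]
(Z) => ((E))   [Z ::= ( E )]
((E)) => ((Z))   [E ::= Z]
((Z)) => ((a))   [Z ::= a]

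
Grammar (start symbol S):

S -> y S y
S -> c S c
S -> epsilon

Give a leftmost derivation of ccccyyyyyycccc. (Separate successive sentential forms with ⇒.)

S ⇒ cSc   [S -> c S c]
cSc ⇒ ccScc   [S -> c S c]
ccScc ⇒ cccSccc   [S -> c S c]
cccSccc ⇒ ccccScccc   [S -> c S c]
ccccScccc ⇒ ccccySycccc   [S -> y S y]
ccccySycccc ⇒ ccccyySyycccc   [S -> y S y]
ccccyySyycccc ⇒ ccccyyySyyycccc   [S -> y S y]
ccccyyySyyycccc ⇒ ccccyyyyyycccc   [S -> epsilon]

S⇒cSc⇒ccScc⇒cccSccc⇒ccccScccc⇒ccccySycccc⇒ccccyySyycccc⇒ccccyyySyyycccc⇒ccccyyyyyycccc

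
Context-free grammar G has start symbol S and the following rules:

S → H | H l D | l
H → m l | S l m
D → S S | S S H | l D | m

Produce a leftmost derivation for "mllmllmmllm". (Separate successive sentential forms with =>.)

S => H => Slm => HlDlm => mllDlm => mllSSlm => mllHlDSlm => mllmllDSlm => mllmllmSlm => mllmllmHlm => mllmllmmllm

S => H   [S → H]
H => Slm   [H → S l m]
Slm => HlDlm   [S → H l D]
HlDlm => mllDlm   [H → m l]
mllDlm => mllSSlm   [D → S S]
mllSSlm => mllHlDSlm   [S → H l D]
mllHlDSlm => mllmllDSlm   [H → m l]
mllmllDSlm => mllmllmSlm   [D → m]
mllmllmSlm => mllmllmHlm   [S → H]
mllmllmHlm => mllmllmmllm   [H → m l]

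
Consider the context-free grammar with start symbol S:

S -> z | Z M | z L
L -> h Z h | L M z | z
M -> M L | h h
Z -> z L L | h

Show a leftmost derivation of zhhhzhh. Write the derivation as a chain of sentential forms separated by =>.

S => ZM   [S -> Z M]
ZM => zLLM   [Z -> z L L]
zLLM => zhZhLM   [L -> h Z h]
zhZhLM => zhhhLM   [Z -> h]
zhhhLM => zhhhzM   [L -> z]
zhhhzM => zhhhzhh   [M -> h h]

S=>ZM=>zLLM=>zhZhLM=>zhhhLM=>zhhhzM=>zhhhzhh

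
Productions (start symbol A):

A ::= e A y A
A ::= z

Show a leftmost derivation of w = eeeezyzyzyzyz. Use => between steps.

A=>eAyA=>eeAyAyA=>eeeAyAyAyA=>eeeeAyAyAyAyA=>eeeezyAyAyAyA=>eeeezyzyAyAyA=>eeeezyzyzyAyA=>eeeezyzyzyzyA=>eeeezyzyzyzyz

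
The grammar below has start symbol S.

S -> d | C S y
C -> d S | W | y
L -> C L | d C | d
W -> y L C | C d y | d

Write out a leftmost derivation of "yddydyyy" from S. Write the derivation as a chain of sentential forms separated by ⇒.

S ⇒ CSy   [S -> C S y]
CSy ⇒ ySy   [C -> y]
ySy ⇒ yCSyy   [S -> C S y]
yCSyy ⇒ ydSSyy   [C -> d S]
ydSSyy ⇒ yddSyy   [S -> d]
yddSyy ⇒ yddCSyyy   [S -> C S y]
yddCSyyy ⇒ yddySyyy   [C -> y]
yddySyyy ⇒ yddydyyy   [S -> d]

S ⇒ CSy ⇒ ySy ⇒ yCSyy ⇒ ydSSyy ⇒ yddSyy ⇒ yddCSyyy ⇒ yddySyyy ⇒ yddydyyy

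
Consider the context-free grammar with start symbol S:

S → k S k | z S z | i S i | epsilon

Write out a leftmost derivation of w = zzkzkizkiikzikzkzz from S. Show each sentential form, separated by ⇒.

S ⇒ zSz   [S → z S z]
zSz ⇒ zzSzz   [S → z S z]
zzSzz ⇒ zzkSkzz   [S → k S k]
zzkSkzz ⇒ zzkzSzkzz   [S → z S z]
zzkzSzkzz ⇒ zzkzkSkzkzz   [S → k S k]
zzkzkSkzkzz ⇒ zzkzkiSikzkzz   [S → i S i]
zzkzkiSikzkzz ⇒ zzkzkizSzikzkzz   [S → z S z]
zzkzkizSzikzkzz ⇒ zzkzkizkSkzikzkzz   [S → k S k]
zzkzkizkSkzikzkzz ⇒ zzkzkizkiSikzikzkzz   [S → i S i]
zzkzkizkiSikzikzkzz ⇒ zzkzkizkiikzikzkzz   [S → epsilon]

S ⇒ zSz ⇒ zzSzz ⇒ zzkSkzz ⇒ zzkzSzkzz ⇒ zzkzkSkzkzz ⇒ zzkzkiSikzkzz ⇒ zzkzkizSzikzkzz ⇒ zzkzkizkSkzikzkzz ⇒ zzkzkizkiSikzikzkzz ⇒ zzkzkizkiikzikzkzz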